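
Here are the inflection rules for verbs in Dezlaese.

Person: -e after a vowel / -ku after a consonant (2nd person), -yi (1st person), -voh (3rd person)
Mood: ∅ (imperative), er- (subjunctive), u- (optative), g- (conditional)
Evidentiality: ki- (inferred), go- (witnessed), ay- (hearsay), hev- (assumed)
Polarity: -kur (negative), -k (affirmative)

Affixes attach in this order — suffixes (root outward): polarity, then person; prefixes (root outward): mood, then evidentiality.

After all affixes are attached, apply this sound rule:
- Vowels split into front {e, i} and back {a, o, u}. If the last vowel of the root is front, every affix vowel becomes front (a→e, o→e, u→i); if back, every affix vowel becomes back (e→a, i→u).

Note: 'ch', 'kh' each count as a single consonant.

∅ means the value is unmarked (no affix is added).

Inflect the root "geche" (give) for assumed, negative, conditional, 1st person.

hevggechekiryi

Attach mood conditional g- → ggeche.
Attach evidentiality assumed hev- → hevggeche.
Attach polarity negative -kur → hevggechekur.
Attach person 1st person -yi → hevggechekuryi.
Apply vowel harmony: hevggechekuryi → hevggechekiryi.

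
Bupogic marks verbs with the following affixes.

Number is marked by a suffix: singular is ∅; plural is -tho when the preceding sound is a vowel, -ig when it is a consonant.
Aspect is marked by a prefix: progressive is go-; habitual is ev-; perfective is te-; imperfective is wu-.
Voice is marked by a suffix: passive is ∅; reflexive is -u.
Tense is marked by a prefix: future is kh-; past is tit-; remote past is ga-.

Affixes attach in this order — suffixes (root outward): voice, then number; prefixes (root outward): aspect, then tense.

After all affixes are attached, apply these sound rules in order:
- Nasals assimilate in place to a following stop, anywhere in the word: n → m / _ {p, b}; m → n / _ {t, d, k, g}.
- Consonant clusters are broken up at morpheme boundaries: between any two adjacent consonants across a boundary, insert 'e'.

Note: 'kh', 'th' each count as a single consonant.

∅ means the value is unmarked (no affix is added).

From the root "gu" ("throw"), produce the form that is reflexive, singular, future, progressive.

khegoguu

Attach aspect progressive go- → gogu.
Attach voice reflexive -u → goguu.
number = singular: zero marking, form stays goguu.
Attach tense future kh- → khgoguu.
Nasal assimilation: no change.
Apply epenthesis: khgoguu → khegoguu.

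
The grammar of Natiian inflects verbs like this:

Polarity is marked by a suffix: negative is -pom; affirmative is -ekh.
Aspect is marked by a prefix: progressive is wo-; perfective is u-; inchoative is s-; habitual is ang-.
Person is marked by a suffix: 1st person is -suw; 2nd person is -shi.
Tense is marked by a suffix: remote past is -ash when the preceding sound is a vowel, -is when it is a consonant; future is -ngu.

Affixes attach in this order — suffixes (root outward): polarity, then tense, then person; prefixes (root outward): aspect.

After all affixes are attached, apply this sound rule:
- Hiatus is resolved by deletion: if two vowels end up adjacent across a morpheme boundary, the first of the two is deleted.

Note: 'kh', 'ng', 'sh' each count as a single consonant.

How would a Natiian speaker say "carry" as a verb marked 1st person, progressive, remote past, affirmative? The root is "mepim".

Attach polarity affirmative -ekh → mepimekh.
Attach aspect progressive wo- → womepimekh.
Attach tense remote past -is (after consonant 'kh') → womepimekhis.
Attach person 1st person -suw → womepimekhissuw.
Vowel deletion: no change.

womepimekhissuw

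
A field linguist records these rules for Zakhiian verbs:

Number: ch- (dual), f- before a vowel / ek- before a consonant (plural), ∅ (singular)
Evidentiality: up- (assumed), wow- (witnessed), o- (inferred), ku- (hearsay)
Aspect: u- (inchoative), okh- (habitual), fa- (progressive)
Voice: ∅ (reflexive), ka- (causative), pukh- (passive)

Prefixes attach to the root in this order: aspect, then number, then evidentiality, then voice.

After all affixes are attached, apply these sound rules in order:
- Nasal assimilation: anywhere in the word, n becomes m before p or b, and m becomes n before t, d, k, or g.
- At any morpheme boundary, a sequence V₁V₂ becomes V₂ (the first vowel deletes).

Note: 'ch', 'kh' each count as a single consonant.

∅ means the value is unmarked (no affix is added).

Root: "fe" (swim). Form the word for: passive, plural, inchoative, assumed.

Attach aspect inchoative u- → ufe.
Attach number plural f- (before vowel 'u') → fufe.
Attach evidentiality assumed up- → upfufe.
Attach voice passive pukh- → pukhupfufe.
Nasal assimilation: no change.
Vowel deletion: no change.

pukhupfufe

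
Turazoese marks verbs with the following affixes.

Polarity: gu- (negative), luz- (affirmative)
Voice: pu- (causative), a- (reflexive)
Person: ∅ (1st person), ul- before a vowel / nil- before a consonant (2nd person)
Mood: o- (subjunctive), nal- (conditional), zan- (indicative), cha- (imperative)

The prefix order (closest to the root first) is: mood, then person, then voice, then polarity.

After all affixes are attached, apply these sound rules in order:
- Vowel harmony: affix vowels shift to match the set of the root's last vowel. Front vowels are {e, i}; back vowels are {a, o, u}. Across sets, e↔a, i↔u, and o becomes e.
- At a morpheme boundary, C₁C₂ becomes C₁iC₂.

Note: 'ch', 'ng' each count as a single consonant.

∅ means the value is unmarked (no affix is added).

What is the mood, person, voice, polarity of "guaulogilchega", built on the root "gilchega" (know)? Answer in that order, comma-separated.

subjunctive, 2nd person, reflexive, negative

Segment: gu-a-ul-o-gilchega.
mood: o- → subjunctive.
person: ul/nil- → 2nd person.
voice: a- → reflexive.
polarity: gu- → negative.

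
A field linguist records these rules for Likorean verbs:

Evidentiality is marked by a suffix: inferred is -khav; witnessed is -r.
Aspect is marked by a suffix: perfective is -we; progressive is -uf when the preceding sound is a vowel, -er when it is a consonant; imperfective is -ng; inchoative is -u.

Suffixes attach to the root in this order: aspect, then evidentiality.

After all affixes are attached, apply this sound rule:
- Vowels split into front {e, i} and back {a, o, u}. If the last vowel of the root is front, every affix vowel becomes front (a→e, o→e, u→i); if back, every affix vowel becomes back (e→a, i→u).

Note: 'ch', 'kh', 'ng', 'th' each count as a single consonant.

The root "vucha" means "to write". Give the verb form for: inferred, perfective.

vuchawakhav

Attach aspect perfective -we → vuchawe.
Attach evidentiality inferred -khav → vuchawekhav.
Apply vowel harmony: vuchawekhav → vuchawakhav.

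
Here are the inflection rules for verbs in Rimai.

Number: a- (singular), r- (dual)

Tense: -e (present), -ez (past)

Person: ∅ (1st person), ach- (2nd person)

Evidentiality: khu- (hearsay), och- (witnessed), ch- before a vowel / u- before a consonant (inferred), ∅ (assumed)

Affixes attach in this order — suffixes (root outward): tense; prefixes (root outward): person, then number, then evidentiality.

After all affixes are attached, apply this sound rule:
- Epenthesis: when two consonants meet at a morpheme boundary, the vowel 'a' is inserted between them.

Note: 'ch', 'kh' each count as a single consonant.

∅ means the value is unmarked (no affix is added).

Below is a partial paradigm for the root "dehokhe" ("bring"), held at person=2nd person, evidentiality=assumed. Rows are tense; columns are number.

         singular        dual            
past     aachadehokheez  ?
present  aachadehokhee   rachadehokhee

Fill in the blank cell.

rachadehokheez

Attach person 2nd person ach- → achdehokhe.
Attach number dual r- → rachdehokhe.
Attach tense past -ez → rachdehokheez.
evidentiality = assumed: zero marking, form stays rachdehokheez.
Apply epenthesis: rachdehokheez → rachadehokheez.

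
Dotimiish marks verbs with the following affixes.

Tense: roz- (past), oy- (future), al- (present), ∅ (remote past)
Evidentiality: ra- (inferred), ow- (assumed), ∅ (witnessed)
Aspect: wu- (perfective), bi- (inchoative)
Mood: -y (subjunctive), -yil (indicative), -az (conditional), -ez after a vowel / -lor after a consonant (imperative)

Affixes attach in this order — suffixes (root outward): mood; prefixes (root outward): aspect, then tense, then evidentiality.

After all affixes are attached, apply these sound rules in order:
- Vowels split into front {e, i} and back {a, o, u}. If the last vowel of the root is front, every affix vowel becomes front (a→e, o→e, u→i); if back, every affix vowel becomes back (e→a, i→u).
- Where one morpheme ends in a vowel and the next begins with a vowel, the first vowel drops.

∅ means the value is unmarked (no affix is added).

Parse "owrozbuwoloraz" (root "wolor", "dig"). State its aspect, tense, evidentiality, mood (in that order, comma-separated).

inchoative, past, assumed, conditional

Segment: ow-roz-bi-wolor-az.
aspect: bi- → inchoative.
tense: roz- → past.
evidentiality: ow- → assumed.
mood: -az → conditional.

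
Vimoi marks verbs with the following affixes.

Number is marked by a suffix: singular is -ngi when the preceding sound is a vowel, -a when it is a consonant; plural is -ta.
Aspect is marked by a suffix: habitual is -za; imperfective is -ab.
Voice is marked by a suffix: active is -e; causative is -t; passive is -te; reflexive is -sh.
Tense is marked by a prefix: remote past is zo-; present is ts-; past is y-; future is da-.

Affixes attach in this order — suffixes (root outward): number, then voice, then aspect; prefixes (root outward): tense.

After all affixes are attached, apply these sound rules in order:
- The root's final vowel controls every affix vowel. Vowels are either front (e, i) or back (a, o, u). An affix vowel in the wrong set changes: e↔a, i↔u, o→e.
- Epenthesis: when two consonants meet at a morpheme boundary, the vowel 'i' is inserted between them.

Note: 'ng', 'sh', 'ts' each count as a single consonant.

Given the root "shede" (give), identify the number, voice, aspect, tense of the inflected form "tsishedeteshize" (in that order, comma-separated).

plural, reflexive, habitual, present

Segment: ts-shede-ta-sh-za.
number: -ta → plural.
voice: -sh → reflexive.
aspect: -za → habitual.
tense: ts- → present.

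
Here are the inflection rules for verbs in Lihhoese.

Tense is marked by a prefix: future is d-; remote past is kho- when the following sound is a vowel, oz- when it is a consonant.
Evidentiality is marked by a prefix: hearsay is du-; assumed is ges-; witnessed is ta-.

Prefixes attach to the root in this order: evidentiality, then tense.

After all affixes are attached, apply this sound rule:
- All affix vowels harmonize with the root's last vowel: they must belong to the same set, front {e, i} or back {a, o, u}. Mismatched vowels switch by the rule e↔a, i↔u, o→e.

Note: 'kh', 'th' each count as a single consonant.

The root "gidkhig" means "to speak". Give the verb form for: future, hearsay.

Attach evidentiality hearsay du- → dugidkhig.
Attach tense future d- → ddugidkhig.
Apply vowel harmony: ddugidkhig → ddigidkhig.

ddigidkhig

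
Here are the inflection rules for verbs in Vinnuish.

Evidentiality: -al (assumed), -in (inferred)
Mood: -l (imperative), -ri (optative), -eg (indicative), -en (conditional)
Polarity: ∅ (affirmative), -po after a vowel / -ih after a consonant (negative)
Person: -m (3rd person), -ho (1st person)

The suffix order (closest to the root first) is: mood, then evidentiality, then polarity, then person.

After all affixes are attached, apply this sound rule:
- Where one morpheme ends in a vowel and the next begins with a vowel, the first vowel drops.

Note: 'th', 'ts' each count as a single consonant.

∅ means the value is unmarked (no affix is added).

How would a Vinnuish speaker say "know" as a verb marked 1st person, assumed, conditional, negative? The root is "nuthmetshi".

nuthmetshenalihho

Attach mood conditional -en → nuthmetshien.
Attach evidentiality assumed -al → nuthmetshienal.
Attach polarity negative -ih (after consonant 'l') → nuthmetshienalih.
Attach person 1st person -ho → nuthmetshienalihho.
Apply vowel deletion: nuthmetshienalihho → nuthmetshenalihho.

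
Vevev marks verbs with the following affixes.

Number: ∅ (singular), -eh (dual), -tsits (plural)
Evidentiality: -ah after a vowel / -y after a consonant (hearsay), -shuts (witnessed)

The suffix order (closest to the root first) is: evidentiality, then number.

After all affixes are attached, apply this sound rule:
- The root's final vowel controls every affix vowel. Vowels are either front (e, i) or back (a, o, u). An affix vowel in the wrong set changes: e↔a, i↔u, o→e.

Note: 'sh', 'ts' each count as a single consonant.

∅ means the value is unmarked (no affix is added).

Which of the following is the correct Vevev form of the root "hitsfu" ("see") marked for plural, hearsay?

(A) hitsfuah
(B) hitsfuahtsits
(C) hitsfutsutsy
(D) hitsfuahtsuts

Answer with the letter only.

D

Attach evidentiality hearsay -ah (after vowel 'u') → hitsfuah.
Attach number plural -tsits → hitsfuahtsits.
Apply vowel harmony: hitsfuahtsits → hitsfuahtsuts.
So the correct form is hitsfuahtsuts, option (D).
(C) hitsfutsutsy is wrong: it has the affixes in the wrong order.
(A) hitsfuah is wrong: it uses singular instead of plural for number.
(B) hitsfuahtsits is wrong: it fails to apply the sound rule(s).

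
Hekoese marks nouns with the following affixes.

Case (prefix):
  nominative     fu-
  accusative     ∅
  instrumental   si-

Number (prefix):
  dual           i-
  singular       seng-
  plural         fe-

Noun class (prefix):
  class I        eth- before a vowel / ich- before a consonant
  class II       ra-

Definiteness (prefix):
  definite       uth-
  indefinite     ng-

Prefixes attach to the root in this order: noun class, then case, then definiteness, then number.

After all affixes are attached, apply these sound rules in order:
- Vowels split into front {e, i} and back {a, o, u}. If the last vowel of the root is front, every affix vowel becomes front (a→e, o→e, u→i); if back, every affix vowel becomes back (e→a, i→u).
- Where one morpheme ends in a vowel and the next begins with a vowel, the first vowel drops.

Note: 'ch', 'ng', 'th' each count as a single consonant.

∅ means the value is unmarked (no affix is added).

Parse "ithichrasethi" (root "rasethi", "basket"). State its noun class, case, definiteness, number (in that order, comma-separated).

Segment: i-uth-ich-rasethi.
noun class: eth/ich- → class I.
case: ∅ → accusative.
definiteness: uth- → definite.
number: i- → dual.

class I, accusative, definite, dual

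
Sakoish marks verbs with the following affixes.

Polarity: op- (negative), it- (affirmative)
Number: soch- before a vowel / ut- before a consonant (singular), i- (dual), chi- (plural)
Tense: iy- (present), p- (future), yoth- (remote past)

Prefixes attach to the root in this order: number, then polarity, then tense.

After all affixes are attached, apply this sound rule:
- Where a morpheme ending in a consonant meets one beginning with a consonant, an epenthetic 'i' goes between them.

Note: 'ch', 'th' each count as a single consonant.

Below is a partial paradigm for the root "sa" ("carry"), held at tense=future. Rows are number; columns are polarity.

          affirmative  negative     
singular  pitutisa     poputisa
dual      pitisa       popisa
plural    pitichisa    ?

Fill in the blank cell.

popichisa

Attach number plural chi- → chisa.
Attach polarity negative op- → opchisa.
Attach tense future p- → popchisa.
Apply epenthesis: popchisa → popichisa.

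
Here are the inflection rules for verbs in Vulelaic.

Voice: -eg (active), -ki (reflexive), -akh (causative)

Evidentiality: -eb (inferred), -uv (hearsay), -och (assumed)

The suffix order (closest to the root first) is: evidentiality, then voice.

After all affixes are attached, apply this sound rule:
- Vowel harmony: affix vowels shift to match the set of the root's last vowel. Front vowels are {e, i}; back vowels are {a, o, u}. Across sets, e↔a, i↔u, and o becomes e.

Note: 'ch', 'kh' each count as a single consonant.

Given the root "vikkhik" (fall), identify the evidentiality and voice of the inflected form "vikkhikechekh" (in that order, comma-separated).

assumed, causative

Segment: vikkhik-och-akh.
evidentiality: -och → assumed.
voice: -akh → causative.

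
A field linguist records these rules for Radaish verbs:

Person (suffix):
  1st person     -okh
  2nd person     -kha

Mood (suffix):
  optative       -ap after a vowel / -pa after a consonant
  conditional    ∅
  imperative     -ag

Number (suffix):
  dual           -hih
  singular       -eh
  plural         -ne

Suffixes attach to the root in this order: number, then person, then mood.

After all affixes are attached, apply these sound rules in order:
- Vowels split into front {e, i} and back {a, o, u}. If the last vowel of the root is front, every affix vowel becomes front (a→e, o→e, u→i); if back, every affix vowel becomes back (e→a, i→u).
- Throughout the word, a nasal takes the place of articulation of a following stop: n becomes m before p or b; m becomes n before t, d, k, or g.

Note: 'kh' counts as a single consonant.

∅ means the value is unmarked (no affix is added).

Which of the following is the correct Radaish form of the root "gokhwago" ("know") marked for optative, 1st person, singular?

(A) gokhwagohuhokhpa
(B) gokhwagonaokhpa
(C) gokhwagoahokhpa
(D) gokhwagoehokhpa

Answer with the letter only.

Attach number singular -eh → gokhwagoeh.
Attach person 1st person -okh → gokhwagoehokh.
Attach mood optative -pa (after consonant 'kh') → gokhwagoehokhpa.
Apply vowel harmony: gokhwagoehokhpa → gokhwagoahokhpa.
Nasal assimilation: no change.
So the correct form is gokhwagoahokhpa, option (C).
(D) gokhwagoehokhpa is wrong: it fails to apply the sound rule(s).
(A) gokhwagohuhokhpa is wrong: it uses dual instead of singular for number.
(B) gokhwagonaokhpa is wrong: it uses plural instead of singular for number.

C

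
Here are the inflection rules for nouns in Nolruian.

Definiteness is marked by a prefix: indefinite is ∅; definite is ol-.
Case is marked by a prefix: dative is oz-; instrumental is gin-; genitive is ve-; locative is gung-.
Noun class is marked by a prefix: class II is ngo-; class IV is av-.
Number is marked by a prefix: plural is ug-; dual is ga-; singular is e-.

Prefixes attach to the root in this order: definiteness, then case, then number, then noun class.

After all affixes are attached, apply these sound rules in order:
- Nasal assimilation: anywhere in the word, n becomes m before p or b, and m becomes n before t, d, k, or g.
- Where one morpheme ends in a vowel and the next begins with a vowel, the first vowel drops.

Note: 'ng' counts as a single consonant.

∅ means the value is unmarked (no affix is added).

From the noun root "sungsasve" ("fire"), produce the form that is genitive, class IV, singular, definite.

avevolsungsasve

Attach definiteness definite ol- → olsungsasve.
Attach case genitive ve- → veolsungsasve.
Attach number singular e- → eveolsungsasve.
Attach noun class class IV av- → aveveolsungsasve.
Nasal assimilation: no change.
Apply vowel deletion: aveveolsungsasve → avevolsungsasve.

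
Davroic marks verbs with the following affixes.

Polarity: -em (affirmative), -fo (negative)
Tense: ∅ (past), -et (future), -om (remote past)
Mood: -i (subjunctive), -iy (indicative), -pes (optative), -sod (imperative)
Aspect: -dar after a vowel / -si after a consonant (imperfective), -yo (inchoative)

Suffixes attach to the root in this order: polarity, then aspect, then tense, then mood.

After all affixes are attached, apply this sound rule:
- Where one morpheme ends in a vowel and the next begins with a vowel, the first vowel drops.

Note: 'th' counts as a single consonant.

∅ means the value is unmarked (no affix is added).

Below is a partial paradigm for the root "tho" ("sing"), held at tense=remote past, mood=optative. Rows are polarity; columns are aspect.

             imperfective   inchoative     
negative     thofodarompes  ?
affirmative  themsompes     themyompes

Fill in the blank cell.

Attach polarity negative -fo → thofo.
Attach aspect inchoative -yo → thofoyo.
Attach tense remote past -om → thofoyoom.
Attach mood optative -pes → thofoyoompes.
Apply vowel deletion: thofoyoompes → thofoyompes.

thofoyompes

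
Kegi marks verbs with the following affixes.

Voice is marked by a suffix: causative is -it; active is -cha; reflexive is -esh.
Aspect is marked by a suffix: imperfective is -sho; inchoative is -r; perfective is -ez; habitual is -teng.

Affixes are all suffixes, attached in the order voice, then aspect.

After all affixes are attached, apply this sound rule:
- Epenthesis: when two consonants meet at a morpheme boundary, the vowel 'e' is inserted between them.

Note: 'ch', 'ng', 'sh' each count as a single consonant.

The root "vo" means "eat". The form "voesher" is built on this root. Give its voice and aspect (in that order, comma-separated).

Segment: vo-esh-r.
voice: -esh → reflexive.
aspect: -r → inchoative.

reflexive, inchoative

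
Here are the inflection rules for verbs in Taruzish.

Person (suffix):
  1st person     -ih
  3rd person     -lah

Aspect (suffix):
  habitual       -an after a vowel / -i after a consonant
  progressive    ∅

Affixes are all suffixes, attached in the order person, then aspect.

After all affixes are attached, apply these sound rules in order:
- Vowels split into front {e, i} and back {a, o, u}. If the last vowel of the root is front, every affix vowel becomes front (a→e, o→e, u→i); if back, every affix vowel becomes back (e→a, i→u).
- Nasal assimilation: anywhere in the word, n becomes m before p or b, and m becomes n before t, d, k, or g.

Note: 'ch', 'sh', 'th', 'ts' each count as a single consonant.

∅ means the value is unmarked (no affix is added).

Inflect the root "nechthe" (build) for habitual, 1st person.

nechtheihi

Attach person 1st person -ih → nechtheih.
Attach aspect habitual -i (after consonant 'h') → nechtheihi.
Vowel harmony: no change.
Nasal assimilation: no change.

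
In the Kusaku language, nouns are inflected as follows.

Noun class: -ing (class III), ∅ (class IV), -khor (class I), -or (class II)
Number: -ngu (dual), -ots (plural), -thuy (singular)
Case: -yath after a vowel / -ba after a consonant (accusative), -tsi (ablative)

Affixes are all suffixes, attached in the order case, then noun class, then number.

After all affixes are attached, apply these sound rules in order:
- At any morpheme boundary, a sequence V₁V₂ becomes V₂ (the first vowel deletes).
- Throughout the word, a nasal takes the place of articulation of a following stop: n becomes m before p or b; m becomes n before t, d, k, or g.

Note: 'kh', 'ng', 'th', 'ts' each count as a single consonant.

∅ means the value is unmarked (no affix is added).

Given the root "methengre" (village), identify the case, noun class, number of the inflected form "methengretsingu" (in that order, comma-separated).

Segment: methengre-tsi-ngu.
case: -tsi → ablative.
noun class: ∅ → class IV.
number: -ngu → dual.

ablative, class IV, dual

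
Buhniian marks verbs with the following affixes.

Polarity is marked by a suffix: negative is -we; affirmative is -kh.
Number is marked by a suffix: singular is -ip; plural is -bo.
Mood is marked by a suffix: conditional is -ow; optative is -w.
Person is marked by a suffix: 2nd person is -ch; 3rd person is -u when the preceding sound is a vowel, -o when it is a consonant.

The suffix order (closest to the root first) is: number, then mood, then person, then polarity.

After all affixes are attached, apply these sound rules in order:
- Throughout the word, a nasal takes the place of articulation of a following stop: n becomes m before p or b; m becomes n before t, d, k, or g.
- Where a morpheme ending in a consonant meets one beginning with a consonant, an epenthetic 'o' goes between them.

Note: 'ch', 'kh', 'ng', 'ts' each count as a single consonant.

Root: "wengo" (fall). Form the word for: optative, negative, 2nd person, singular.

Attach number singular -ip → wengoip.
Attach mood optative -w → wengoipw.
Attach person 2nd person -ch → wengoipwch.
Attach polarity negative -we → wengoipwchwe.
Nasal assimilation: no change.
Apply epenthesis: wengoipwchwe → wengoipowochowe.

wengoipowochowe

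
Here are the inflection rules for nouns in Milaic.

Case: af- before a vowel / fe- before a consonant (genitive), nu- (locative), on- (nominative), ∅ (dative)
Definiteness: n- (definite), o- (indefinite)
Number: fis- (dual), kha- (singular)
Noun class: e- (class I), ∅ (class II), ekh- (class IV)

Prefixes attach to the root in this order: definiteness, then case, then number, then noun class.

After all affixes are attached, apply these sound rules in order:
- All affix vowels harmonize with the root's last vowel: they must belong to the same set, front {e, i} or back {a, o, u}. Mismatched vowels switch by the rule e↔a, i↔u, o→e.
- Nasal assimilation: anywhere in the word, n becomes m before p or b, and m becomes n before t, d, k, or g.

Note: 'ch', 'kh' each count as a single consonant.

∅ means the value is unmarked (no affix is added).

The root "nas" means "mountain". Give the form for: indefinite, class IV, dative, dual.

akhfusonas

Attach definiteness indefinite o- → onas.
case = dative: zero marking, form stays onas.
Attach number dual fis- → fisonas.
Attach noun class class IV ekh- → ekhfisonas.
Apply vowel harmony: ekhfisonas → akhfusonas.
Nasal assimilation: no change.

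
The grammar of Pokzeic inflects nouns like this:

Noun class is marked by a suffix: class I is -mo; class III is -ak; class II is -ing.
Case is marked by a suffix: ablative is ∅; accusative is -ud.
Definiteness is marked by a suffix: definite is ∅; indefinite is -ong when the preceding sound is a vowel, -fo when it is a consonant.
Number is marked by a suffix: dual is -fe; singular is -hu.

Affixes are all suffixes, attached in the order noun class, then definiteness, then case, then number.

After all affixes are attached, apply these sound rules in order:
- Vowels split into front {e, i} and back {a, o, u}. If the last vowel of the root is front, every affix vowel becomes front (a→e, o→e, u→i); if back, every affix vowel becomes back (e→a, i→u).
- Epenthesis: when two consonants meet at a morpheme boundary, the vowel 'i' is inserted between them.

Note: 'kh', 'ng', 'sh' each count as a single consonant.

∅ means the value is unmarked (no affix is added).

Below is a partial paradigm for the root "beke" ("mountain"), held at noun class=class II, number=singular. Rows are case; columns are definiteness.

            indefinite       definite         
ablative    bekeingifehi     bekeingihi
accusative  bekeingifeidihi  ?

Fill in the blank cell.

Attach noun class class II -ing → bekeing.
definiteness = definite: zero marking, form stays bekeing.
Attach case accusative -ud → bekeingud.
Attach number singular -hu → bekeingudhu.
Apply vowel harmony: bekeingudhu → bekeingidhi.
Apply epenthesis: bekeingidhi → bekeingidihi.

bekeingidihi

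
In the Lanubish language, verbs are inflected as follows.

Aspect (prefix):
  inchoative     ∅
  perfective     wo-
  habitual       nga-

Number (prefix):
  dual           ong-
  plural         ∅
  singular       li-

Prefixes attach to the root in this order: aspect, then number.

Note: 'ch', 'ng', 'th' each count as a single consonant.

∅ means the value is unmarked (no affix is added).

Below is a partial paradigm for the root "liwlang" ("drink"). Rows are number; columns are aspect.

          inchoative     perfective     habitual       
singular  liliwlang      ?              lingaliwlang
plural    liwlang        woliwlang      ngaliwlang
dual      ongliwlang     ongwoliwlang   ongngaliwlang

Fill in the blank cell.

liwoliwlang

Attach aspect perfective wo- → woliwlang.
Attach number singular li- → liwoliwlang.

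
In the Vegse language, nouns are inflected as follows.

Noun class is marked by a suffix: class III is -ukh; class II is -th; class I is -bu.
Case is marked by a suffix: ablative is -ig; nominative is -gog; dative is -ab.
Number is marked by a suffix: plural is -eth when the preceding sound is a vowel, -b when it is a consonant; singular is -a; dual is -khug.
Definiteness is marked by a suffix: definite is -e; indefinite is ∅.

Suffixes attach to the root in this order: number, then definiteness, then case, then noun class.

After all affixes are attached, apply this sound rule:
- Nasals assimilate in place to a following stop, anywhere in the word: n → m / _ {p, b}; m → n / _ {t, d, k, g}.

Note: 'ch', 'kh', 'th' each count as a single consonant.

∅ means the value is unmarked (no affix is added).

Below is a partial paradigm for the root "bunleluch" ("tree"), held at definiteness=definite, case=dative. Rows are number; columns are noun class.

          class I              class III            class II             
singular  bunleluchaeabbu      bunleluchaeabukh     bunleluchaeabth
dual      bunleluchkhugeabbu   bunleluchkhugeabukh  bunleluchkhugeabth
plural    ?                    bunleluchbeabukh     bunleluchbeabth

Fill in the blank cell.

bunleluchbeabbu

Attach number plural -b (after consonant 'ch') → bunleluchb.
Attach definiteness definite -e → bunleluchbe.
Attach case dative -ab → bunleluchbeab.
Attach noun class class I -bu → bunleluchbeabbu.
Nasal assimilation: no change.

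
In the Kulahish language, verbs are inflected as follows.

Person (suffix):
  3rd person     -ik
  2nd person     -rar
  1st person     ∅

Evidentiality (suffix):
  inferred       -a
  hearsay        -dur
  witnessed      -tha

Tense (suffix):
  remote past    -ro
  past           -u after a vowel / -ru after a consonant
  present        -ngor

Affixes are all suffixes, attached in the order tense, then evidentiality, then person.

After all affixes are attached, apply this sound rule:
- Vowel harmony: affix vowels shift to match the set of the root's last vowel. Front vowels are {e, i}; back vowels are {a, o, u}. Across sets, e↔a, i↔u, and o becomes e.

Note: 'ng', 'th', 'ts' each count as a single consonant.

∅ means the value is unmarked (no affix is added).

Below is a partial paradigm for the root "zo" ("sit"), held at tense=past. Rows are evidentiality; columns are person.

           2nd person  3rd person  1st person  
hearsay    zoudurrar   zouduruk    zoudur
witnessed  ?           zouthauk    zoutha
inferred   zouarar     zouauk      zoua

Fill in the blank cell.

Attach tense past -u (after vowel 'o') → zou.
Attach evidentiality witnessed -tha → zoutha.
Attach person 2nd person -rar → zoutharar.
Vowel harmony: no change.

zoutharar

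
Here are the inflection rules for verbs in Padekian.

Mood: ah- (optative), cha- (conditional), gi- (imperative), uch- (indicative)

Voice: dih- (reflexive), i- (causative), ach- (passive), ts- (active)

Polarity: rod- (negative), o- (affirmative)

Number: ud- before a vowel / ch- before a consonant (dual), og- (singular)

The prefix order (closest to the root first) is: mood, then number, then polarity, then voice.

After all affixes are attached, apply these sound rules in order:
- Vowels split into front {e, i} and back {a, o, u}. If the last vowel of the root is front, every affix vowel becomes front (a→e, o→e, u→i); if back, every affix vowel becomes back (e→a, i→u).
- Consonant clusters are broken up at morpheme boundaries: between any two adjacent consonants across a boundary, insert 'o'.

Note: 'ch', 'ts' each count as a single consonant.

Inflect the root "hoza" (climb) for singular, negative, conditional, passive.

achorodogochahoza

Attach mood conditional cha- → chahoza.
Attach number singular og- → ogchahoza.
Attach polarity negative rod- → rodogchahoza.
Attach voice passive ach- → achrodogchahoza.
Vowel harmony: no change.
Apply epenthesis: achrodogchahoza → achorodogochahoza.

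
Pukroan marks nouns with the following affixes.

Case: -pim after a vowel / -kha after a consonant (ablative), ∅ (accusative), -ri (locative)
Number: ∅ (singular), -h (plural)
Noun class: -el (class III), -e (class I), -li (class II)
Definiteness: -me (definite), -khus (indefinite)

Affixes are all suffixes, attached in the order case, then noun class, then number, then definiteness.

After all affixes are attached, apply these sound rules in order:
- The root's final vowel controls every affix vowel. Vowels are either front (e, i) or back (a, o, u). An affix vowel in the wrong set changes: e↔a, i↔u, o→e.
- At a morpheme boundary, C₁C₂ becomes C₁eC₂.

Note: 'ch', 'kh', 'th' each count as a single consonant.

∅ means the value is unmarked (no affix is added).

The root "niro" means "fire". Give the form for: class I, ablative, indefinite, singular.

niropumakhus

Attach case ablative -pim (after vowel 'o') → niropim.
Attach noun class class I -e → niropime.
number = singular: zero marking, form stays niropime.
Attach definiteness indefinite -khus → niropimekhus.
Apply vowel harmony: niropimekhus → niropumakhus.
Epenthesis: no change.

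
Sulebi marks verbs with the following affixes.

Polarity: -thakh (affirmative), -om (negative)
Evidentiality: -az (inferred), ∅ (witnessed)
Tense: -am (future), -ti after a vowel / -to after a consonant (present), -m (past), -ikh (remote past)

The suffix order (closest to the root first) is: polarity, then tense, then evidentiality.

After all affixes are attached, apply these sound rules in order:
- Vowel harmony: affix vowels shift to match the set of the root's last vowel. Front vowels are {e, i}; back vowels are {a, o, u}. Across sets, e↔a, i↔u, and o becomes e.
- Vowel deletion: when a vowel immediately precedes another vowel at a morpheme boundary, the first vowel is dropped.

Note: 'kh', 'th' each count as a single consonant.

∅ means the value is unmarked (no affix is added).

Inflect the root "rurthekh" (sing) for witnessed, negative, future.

rurthekhemem

Attach polarity negative -om → rurthekhom.
Attach tense future -am → rurthekhomam.
evidentiality = witnessed: zero marking, form stays rurthekhomam.
Apply vowel harmony: rurthekhomam → rurthekhemem.
Vowel deletion: no change.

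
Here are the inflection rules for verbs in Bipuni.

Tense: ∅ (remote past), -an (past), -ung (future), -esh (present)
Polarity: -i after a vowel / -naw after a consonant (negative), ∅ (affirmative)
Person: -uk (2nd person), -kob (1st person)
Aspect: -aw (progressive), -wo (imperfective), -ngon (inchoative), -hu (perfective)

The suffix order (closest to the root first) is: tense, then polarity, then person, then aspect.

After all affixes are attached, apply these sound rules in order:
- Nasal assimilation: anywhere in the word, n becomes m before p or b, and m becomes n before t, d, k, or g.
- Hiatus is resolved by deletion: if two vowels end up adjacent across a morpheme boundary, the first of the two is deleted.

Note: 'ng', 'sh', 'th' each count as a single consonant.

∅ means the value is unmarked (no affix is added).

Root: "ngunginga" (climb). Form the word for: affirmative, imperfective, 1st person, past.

Attach tense past -an → ngungingaan.
polarity = affirmative: zero marking, form stays ngungingaan.
Attach person 1st person -kob → ngungingaankob.
Attach aspect imperfective -wo → ngungingaankobwo.
Nasal assimilation: no change.
Apply vowel deletion: ngungingaankobwo → ngungingankobwo.

ngungingankobwo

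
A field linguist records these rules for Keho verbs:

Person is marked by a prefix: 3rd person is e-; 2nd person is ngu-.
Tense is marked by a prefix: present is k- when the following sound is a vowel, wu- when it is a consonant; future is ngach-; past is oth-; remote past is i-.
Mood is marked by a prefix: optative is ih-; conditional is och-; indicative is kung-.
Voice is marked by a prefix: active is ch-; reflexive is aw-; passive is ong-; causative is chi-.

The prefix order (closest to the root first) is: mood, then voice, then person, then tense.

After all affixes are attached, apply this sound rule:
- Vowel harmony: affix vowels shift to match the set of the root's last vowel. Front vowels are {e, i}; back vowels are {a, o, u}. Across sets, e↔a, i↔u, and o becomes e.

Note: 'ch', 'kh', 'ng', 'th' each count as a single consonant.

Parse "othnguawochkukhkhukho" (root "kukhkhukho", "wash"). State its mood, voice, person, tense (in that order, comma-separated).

Segment: oth-ngu-aw-och-kukhkhukho.
mood: och- → conditional.
voice: aw- → reflexive.
person: ngu- → 2nd person.
tense: oth- → past.

conditional, reflexive, 2nd person, past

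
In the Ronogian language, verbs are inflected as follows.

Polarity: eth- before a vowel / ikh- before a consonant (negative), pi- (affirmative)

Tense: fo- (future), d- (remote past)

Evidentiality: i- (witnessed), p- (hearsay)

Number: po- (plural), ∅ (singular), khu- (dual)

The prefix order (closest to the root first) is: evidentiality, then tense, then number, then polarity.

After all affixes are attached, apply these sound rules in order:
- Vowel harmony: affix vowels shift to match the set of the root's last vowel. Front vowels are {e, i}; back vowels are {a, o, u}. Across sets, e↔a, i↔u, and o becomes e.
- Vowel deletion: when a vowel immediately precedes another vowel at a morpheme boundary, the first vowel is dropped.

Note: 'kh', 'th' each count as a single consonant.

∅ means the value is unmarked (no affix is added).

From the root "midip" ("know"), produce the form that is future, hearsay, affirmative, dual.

Attach evidentiality hearsay p- → pmidip.
Attach tense future fo- → fopmidip.
Attach number dual khu- → khufopmidip.
Attach polarity affirmative pi- → pikhufopmidip.
Apply vowel harmony: pikhufopmidip → pikhifepmidip.
Vowel deletion: no change.

pikhifepmidip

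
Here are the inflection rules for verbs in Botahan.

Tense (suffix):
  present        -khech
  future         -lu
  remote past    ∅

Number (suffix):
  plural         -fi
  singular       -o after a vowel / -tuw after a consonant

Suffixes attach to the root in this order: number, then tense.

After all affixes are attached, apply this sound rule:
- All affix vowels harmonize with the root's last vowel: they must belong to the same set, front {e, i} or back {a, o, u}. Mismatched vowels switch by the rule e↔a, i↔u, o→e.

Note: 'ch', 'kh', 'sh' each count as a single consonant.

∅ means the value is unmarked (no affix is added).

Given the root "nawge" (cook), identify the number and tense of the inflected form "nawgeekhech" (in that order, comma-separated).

singular, present

Segment: nawge-o-khech.
number: -o/tuw → singular.
tense: -khech → present.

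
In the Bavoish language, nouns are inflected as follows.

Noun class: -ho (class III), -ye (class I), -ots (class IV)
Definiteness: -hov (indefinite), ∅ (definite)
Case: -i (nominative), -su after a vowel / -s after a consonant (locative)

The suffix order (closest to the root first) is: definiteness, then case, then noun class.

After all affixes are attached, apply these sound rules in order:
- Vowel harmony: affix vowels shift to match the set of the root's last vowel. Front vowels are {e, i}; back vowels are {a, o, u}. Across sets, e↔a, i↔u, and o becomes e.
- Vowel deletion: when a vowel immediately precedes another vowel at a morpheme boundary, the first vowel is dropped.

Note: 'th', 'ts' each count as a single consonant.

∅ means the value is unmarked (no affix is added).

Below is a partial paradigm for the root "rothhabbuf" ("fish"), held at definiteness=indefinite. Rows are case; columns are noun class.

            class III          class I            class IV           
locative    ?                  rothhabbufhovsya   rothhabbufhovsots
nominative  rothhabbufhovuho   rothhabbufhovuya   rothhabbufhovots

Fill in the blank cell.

Attach definiteness indefinite -hov → rothhabbufhov.
Attach case locative -s (after consonant 'v') → rothhabbufhovs.
Attach noun class class III -ho → rothhabbufhovsho.
Vowel harmony: no change.
Vowel deletion: no change.

rothhabbufhovsho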